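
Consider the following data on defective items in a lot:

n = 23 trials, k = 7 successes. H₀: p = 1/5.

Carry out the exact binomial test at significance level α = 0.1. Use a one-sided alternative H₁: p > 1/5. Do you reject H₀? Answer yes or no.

reject H₀: no

Exact binomial: n=23, k=7, p₀=1/5=0.2000
P(X≥7) from Σ C(n,i)·p₀^i·(1−p₀)^(n−i)
p-value (one-sided, H₁ greater) = 0.15983
At α=0.1: p ≥ α → fail to reject H₀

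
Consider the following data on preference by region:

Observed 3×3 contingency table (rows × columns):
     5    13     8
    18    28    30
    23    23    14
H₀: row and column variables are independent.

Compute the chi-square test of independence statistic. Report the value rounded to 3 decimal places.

test statistic = 7.070

Row totals [26, 76, 60], col totals [46, 64, 52], n=162
χ² = (5−7.38)²/7.38 + (13−10.27)²/10.27 + (8−8.35)²/8.35 + (18−21.58)²/21.58 + (28−30.02)²/30.02 + (30−24.40)²/24.40 + (23−17.04)²/17.04 + (23−23.70)²/23.70 + (14−19.26)²/19.26 = 7.0704
df = 4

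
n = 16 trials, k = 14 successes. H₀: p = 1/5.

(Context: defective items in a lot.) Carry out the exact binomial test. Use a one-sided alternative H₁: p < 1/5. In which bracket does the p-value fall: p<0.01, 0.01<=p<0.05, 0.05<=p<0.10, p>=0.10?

Exact binomial: n=16, k=14, p₀=1/5=0.2000
P(X≤14) from Σ C(n,i)·p₀^i·(1−p₀)^(n−i)
p-value (one-sided, H₁ less) = 1.00000
→ bracket: p>=0.10

p-value bracket: p>=0.10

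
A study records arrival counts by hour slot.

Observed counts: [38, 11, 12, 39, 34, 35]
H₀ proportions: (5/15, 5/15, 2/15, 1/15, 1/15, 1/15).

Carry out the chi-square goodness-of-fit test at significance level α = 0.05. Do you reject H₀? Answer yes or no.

n = 169; E_i = n·p_i = [56.33, 56.33, 22.53, 11.27, 11.27, 11.27]
χ² = (38−56.33)²/56.33 + (11−56.33)²/56.33 + (12−22.53)²/22.53 + (39−11.27)²/11.27 + (34−11.27)²/11.27 + (35−11.27)²/11.27 = 211.5030
df = 5
p-value (upper-tail) = 0.00000
At α=0.05: p < α → reject H₀

reject H₀: yes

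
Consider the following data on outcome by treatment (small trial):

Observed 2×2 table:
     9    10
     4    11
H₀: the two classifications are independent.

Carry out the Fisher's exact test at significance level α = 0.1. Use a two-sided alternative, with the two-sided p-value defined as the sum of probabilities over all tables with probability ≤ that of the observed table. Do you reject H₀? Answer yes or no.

reject H₀: no

Margins: r₁=19, r₂=15, c₁=13, c₂=21, n=34
p_obs = C(19,9)·C(15,4)/C(34,13); sum pmf over tables with pmf ≤ p_obs
p-value (two-sided) = 0.29551
At α=0.1: p ≥ α → fail to reject H₀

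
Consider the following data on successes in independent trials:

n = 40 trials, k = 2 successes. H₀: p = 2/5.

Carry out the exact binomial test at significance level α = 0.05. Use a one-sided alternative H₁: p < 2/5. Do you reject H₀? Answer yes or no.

reject H₀: yes

Exact binomial: n=40, k=2, p₀=2/5=0.4000
P(X≤2) from Σ C(n,i)·p₀^i·(1−p₀)^(n−i)
p-value (one-sided, H₁ less) = 0.00000
At α=0.05: p < α → reject H₀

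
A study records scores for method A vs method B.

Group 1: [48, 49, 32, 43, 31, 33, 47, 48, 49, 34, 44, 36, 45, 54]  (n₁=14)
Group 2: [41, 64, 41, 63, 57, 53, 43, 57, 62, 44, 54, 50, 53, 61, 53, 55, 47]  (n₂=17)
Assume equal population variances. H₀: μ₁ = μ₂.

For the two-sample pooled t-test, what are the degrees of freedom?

degrees of freedom = 29

df = n₁ + n₂ − 2 = 14 + 17 − 2 = 29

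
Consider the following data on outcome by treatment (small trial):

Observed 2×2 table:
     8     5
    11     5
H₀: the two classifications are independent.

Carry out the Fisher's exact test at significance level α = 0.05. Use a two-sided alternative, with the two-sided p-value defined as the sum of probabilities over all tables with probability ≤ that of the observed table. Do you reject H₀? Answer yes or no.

Margins: r₁=13, r₂=16, c₁=19, c₂=10, n=29
p_obs = C(13,8)·C(16,11)/C(29,19); sum pmf over tables with pmf ≤ p_obs
p-value (two-sided) = 0.71414
At α=0.05: p ≥ α → fail to reject H₀

reject H₀: no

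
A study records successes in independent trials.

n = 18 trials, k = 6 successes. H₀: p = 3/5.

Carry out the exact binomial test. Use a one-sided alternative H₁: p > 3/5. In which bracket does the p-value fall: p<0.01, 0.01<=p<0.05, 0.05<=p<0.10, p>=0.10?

Exact binomial: n=18, k=6, p₀=3/5=0.6000
P(X≥6) from Σ C(n,i)·p₀^i·(1−p₀)^(n−i)
p-value (one-sided, H₁ greater) = 0.99425
→ bracket: p>=0.10

p-value bracket: p>=0.10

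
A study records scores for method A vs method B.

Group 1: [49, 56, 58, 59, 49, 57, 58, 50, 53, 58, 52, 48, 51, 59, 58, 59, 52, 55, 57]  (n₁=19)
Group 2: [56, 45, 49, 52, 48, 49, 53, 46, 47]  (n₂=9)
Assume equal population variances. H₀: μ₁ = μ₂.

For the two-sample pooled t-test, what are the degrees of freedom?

degrees of freedom = 26

df = n₁ + n₂ − 2 = 19 + 9 − 2 = 26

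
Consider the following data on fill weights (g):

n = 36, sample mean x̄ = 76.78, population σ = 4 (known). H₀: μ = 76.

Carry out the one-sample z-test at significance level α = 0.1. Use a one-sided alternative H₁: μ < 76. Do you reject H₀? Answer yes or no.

reject H₀: no

SE = σ/√n = 4/√36 = 0.6667
z = (x̄−μ₀)/SE = (76.78−76)/0.6667 = 1.1700
p-value (one-sided, H₁ less) = 0.87900
At α=0.1: p ≥ α → fail to reject H₀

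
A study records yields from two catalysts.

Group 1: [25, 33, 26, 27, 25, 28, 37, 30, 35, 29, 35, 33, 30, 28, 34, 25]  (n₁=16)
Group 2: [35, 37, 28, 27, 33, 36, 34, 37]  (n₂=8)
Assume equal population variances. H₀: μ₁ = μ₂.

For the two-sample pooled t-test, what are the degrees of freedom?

degrees of freedom = 22

df = n₁ + n₂ − 2 = 16 + 8 − 2 = 22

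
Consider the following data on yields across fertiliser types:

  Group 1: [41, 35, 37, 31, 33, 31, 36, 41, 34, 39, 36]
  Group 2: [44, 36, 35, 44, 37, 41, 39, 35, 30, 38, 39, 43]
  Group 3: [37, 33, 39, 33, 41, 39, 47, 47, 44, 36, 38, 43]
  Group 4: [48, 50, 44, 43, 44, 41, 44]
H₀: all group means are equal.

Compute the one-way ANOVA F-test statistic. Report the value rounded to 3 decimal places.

Group means [35.82, 38.42, 39.75, 44.86], grand mean 39.190
SSB = Σnᵢ(x̄ᵢ−x̄)² = 360.816; SSW = ΣΣ(x−x̄ᵢ)² = 625.660
MSB = 360.816/3 = 120.2720; MSW = 625.660/38 = 16.4647
F = MSB/MSW = 7.3048
df = (3, 38)

test statistic = 7.305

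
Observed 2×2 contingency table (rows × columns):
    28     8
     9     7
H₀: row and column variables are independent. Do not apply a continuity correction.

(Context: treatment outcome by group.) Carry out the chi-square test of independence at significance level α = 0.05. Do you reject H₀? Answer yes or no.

reject H₀: no

Row totals [36, 16], col totals [37, 15], n=52
χ² = (28−25.62)²/25.62 + (8−10.38)²/10.38 + (9−11.38)²/11.38 + (7−4.62)²/4.62 = 2.5011
df = 1
p-value (upper-tail) = 0.11377
At α=0.05: p ≥ α → fail to reject H₀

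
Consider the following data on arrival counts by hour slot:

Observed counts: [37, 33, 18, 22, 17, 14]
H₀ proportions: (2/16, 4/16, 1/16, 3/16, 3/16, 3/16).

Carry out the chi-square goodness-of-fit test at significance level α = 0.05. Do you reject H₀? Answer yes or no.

reject H₀: yes

n = 141; E_i = n·p_i = [17.62, 35.25, 8.81, 26.44, 26.44, 26.44]
χ² = (37−17.62)²/17.62 + (33−35.25)²/35.25 + (18−8.81)²/8.81 + (22−26.44)²/26.44 + (17−26.44)²/26.44 + (14−26.44)²/26.44 = 40.9858
df = 5
p-value (upper-tail) = 0.00000
At α=0.05: p < α → reject H₀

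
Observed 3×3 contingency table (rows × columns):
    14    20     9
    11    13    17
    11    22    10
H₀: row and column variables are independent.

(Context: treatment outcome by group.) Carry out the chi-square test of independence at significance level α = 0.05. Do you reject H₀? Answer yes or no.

Row totals [43, 41, 43], col totals [36, 55, 36], n=127
χ² = (14−12.19)²/12.19 + (20−18.62)²/18.62 + (9−12.19)²/12.19 + (11−11.62)²/11.62 + (13−17.76)²/17.76 + (17−11.62)²/11.62 + (11−12.19)²/12.19 + (22−18.62)²/18.62 + (10−12.19)²/12.19 = 6.1229
df = 4
p-value (upper-tail) = 0.19015
At α=0.05: p ≥ α → fail to reject H₀

reject H₀: no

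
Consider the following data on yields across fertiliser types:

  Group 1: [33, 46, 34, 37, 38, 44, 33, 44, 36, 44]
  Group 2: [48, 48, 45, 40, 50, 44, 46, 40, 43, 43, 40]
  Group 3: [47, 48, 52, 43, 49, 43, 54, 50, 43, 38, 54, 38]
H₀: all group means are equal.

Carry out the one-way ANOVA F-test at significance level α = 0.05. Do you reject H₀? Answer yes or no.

Group means [38.90, 44.27, 46.58], grand mean 43.485
SSB = Σnᵢ(x̄ᵢ−x̄)² = 332.244; SSW = ΣΣ(x−x̄ᵢ)² = 701.998
MSB = 332.244/2 = 166.1220; MSW = 701.998/30 = 23.3999
F = MSB/MSW = 7.0992
df = (2, 30)
p-value (upper-tail) = 0.00299
At α=0.05: p < α → reject H₀

reject H₀: yes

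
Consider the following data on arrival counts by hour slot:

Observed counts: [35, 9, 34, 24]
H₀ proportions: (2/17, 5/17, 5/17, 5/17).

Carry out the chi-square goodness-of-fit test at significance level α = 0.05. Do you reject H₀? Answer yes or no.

n = 102; E_i = n·p_i = [12.00, 30.00, 30.00, 30.00]
χ² = (35−12.00)²/12.00 + (9−30.00)²/30.00 + (34−30.00)²/30.00 + (24−30.00)²/30.00 = 60.5167
df = 3
p-value (upper-tail) = 0.00000
At α=0.05: p < α → reject H₀

reject H₀: yes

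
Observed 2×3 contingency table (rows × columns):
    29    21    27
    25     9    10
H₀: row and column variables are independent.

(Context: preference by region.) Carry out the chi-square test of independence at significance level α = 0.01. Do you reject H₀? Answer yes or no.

reject H₀: no

Row totals [77, 44], col totals [54, 30, 37], n=121
χ² = (29−34.36)²/34.36 + (21−19.09)²/19.09 + (27−23.55)²/23.55 + (25−19.64)²/19.64 + (9−10.91)²/10.91 + (10−13.45)²/13.45 = 4.2211
df = 2
p-value (upper-tail) = 0.12117
At α=0.01: p ≥ α → fail to reject H₀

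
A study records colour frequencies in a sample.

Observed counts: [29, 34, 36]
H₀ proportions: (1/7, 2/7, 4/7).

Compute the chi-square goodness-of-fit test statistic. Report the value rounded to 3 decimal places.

test statistic = 24.242

n = 99; E_i = n·p_i = [14.14, 28.29, 56.57]
χ² = (29−14.14)²/14.14 + (34−28.29)²/28.29 + (36−56.57)²/56.57 = 24.2424
df = 2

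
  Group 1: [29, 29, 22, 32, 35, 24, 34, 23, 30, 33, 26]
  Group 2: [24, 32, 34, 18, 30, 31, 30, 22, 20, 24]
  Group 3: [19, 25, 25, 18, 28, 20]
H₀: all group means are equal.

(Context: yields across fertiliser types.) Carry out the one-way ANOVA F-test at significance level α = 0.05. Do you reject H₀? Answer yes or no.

reject H₀: no

Group means [28.82, 26.50, 22.50], grand mean 26.556
SSB = Σnᵢ(x̄ᵢ−x̄)² = 155.030; SSW = ΣΣ(x−x̄ᵢ)² = 565.636
MSB = 155.030/2 = 77.5152; MSW = 565.636/24 = 23.5682
F = MSB/MSW = 3.2890
df = (2, 24)
p-value (upper-tail) = 0.05466
At α=0.05: p ≥ α → fail to reject H₀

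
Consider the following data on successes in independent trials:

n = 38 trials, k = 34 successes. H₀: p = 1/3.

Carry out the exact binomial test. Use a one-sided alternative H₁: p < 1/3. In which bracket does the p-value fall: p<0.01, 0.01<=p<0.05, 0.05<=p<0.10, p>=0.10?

p-value bracket: p>=0.10

Exact binomial: n=38, k=34, p₀=1/3=0.3333
P(X≤34) from Σ C(n,i)·p₀^i·(1−p₀)^(n−i)
p-value (one-sided, H₁ less) = 1.00000
→ bracket: p>=0.10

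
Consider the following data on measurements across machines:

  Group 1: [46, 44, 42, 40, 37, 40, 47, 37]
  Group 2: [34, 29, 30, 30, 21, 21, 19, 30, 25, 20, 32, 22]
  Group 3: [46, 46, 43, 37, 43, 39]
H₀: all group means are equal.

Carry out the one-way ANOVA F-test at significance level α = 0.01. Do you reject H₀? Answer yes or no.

reject H₀: yes

Group means [41.62, 26.08, 42.33], grand mean 34.615
SSB = Σnᵢ(x̄ᵢ−x̄)² = 1624.029; SSW = ΣΣ(x−x̄ᵢ)² = 478.125
MSB = 1624.029/2 = 812.0144; MSW = 478.125/23 = 20.7880
F = MSB/MSW = 39.0616
df = (2, 23)
p-value (upper-tail) = 0.00000
At α=0.01: p < α → reject H₀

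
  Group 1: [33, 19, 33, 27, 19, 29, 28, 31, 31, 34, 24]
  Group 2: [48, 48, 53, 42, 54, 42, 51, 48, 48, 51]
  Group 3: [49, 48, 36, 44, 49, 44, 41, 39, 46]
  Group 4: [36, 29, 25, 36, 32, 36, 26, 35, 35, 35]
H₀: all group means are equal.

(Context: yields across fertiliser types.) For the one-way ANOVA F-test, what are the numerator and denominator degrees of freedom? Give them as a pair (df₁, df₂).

k = 4 groups, N = 40 total
df = (k−1, N−k) = (4−1, 40−4) = (3, 36)

degrees of freedom = [3, 36]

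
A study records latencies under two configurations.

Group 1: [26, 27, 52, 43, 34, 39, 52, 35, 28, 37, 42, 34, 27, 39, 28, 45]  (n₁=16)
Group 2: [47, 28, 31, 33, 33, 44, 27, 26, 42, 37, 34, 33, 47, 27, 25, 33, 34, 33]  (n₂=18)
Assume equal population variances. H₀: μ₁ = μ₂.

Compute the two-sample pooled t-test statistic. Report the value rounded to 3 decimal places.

x̄₁=36.750, s₁=8.513, n₁=16
x̄₂=34.111, s₂=6.876, n₂=18
s_p² = [15·8.513² + 17·6.876²]/32 = 59.0868
SE = √(s_p²·(1/16+1/18)) = 2.6411
t = (36.750−34.111)/2.6411 = 0.9992
df = 32

test statistic = 0.999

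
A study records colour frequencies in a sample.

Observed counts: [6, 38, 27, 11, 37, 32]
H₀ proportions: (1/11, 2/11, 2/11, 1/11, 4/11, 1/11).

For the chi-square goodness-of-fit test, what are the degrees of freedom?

df = k − 1 = 6 − 1 = 5

degrees of freedom = 5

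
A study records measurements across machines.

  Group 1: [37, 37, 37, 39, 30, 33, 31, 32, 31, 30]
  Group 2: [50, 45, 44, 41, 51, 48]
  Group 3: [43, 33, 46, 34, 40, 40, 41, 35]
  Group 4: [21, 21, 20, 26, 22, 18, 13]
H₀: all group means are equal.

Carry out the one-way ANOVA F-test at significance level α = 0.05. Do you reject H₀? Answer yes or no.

reject H₀: yes

Group means [33.70, 46.50, 39.00, 20.14], grand mean 34.484
SSB = Σnᵢ(x̄ᵢ−x̄)² = 2475.285; SSW = ΣΣ(x−x̄ᵢ)² = 422.457
MSB = 2475.285/3 = 825.0949; MSW = 422.457/27 = 15.6466
F = MSB/MSW = 52.7333
df = (3, 27)
p-value (upper-tail) = 0.00000
At α=0.05: p < α → reject H₀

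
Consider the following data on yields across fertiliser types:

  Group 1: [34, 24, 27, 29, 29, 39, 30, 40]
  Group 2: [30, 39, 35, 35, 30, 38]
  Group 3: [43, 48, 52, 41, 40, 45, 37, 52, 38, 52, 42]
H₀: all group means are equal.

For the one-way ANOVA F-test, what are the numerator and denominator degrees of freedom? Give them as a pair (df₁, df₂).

degrees of freedom = [2, 22]

k = 3 groups, N = 25 total
df = (k−1, N−k) = (3−1, 25−3) = (2, 22)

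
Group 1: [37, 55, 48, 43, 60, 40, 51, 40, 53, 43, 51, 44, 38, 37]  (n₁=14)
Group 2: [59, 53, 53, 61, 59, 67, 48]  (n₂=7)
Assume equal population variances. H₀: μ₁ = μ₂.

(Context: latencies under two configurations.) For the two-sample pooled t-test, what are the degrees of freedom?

df = n₁ + n₂ − 2 = 14 + 7 − 2 = 19

degrees of freedom = 19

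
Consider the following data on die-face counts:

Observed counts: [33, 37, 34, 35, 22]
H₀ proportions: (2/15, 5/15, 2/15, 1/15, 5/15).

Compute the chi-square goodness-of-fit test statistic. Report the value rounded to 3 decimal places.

n = 161; E_i = n·p_i = [21.47, 53.67, 21.47, 10.73, 53.67]
χ² = (33−21.47)²/21.47 + (37−53.67)²/53.67 + (34−21.47)²/21.47 + (35−10.73)²/10.73 + (22−53.67)²/53.67 = 92.2391
df = 4

test statistic = 92.239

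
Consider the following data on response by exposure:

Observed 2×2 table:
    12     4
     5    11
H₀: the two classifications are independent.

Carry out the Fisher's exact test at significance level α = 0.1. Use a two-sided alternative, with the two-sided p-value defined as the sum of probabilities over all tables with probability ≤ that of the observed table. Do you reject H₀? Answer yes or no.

reject H₀: yes

Margins: r₁=16, r₂=16, c₁=17, c₂=15, n=32
p_obs = C(16,12)·C(16,5)/C(32,17); sum pmf over tables with pmf ≤ p_obs
p-value (two-sided) = 0.03195
At α=0.1: p < α → reject H₀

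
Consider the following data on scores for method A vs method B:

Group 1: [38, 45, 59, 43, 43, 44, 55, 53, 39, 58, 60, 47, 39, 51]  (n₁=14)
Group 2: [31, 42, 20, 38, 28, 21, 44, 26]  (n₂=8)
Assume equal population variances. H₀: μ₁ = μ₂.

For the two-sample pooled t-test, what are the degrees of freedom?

degrees of freedom = 20

df = n₁ + n₂ − 2 = 14 + 8 − 2 = 20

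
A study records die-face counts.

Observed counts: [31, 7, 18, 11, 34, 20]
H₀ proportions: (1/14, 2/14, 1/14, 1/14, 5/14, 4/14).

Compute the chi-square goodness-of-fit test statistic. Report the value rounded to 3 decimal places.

test statistic = 82.833

n = 121; E_i = n·p_i = [8.64, 17.29, 8.64, 8.64, 43.21, 34.57]
χ² = (31−8.64)²/8.64 + (7−17.29)²/17.29 + (18−8.64)²/8.64 + (11−8.64)²/8.64 + (34−43.21)²/43.21 + (20−34.57)²/34.57 = 82.8331
df = 5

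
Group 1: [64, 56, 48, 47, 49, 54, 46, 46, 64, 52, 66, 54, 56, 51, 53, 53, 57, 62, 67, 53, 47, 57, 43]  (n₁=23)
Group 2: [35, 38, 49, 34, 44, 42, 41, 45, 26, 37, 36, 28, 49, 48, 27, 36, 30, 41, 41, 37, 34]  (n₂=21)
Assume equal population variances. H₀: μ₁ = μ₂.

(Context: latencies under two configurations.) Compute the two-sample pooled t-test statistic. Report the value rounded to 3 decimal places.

test statistic = 7.790

x̄₁=54.130, s₁=6.831, n₁=23
x̄₂=38.000, s₂=6.892, n₂=21
s_p² = [22·6.831² + 20·6.892²]/42 = 47.0621
SE = √(s_p²·(1/23+1/21)) = 2.0706
t = (54.130−38.000)/2.0706 = 7.7904
df = 42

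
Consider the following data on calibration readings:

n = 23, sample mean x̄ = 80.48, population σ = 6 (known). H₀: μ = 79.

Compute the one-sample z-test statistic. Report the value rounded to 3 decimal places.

test statistic = 1.183

SE = σ/√n = 6/√23 = 1.2511
z = (x̄−μ₀)/SE = (80.48−79)/1.2511 = 1.1830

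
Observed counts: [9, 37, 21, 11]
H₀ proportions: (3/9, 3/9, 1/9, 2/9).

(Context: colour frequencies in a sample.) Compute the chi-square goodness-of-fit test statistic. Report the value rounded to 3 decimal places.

n = 78; E_i = n·p_i = [26.00, 26.00, 8.67, 17.33]
χ² = (9−26.00)²/26.00 + (37−26.00)²/26.00 + (21−8.67)²/8.67 + (11−17.33)²/17.33 = 35.6346
df = 3

test statistic = 35.635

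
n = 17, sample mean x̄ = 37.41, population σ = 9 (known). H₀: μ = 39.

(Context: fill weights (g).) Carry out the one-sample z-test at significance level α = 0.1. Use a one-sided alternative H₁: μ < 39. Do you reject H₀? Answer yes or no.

reject H₀: no

SE = σ/√n = 9/√17 = 2.1828
z = (x̄−μ₀)/SE = (37.41−39)/2.1828 = -0.7284
p-value (one-sided, H₁ less) = 0.23318
At α=0.1: p ≥ α → fail to reject H₀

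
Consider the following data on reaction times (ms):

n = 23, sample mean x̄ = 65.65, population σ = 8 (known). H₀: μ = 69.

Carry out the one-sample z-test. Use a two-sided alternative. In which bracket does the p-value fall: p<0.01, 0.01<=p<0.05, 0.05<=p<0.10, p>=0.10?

SE = σ/√n = 8/√23 = 1.6681
z = (x̄−μ₀)/SE = (65.65−69)/1.6681 = -2.0083
p-value (two-sided) = 0.04462
→ bracket: 0.01<=p<0.05

p-value bracket: 0.01<=p<0.05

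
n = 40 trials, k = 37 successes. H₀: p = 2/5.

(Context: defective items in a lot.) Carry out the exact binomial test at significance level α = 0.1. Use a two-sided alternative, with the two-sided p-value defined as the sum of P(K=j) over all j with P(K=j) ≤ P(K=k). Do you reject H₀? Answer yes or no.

Exact binomial: n=40, k=37, p₀=2/5=0.4000
P(X=j) = C(n,j)·p₀^j·(1−p₀)^(n−j); p = Σ P(X=j) over j with P(X=j) ≤ P(X=37)
p-value (two-sided) = 0.00000
At α=0.1: p < α → reject H₀

reject H₀: yes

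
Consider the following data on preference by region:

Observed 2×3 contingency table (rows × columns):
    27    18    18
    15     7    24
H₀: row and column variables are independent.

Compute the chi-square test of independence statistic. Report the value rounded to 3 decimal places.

Row totals [63, 46], col totals [42, 25, 42], n=109
χ² = (27−24.28)²/24.28 + (18−14.45)²/14.45 + (18−24.28)²/24.28 + (15−17.72)²/17.72 + (7−10.55)²/10.55 + (24−17.72)²/17.72 = 6.6357
df = 2

test statistic = 6.636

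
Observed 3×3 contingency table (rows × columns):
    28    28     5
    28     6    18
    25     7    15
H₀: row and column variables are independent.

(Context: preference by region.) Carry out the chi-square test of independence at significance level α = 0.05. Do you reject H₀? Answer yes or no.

reject H₀: yes

Row totals [61, 52, 47], col totals [81, 41, 38], n=160
χ² = (28−30.88)²/30.88 + (28−15.63)²/15.63 + (5−14.49)²/14.49 + (28−26.32)²/26.32 + (6−13.32)²/13.32 + (18−12.35)²/12.35 + (25−23.79)²/23.79 + (7−12.04)²/12.04 + (15−11.16)²/11.16 = 26.4799
df = 4
p-value (upper-tail) = 0.00003
At α=0.05: p < α → reject H₀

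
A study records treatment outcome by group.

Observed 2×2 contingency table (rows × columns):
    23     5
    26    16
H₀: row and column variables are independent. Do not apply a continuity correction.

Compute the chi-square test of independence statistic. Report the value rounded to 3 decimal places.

Row totals [28, 42], col totals [49, 21], n=70
χ² = (23−19.60)²/19.60 + (5−8.40)²/8.40 + (26−29.40)²/29.40 + (16−12.60)²/12.60 = 3.2766
df = 1

test statistic = 3.277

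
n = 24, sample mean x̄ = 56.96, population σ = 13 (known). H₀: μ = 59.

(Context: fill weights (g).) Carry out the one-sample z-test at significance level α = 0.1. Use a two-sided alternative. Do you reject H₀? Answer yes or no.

SE = σ/√n = 13/√24 = 2.6536
z = (x̄−μ₀)/SE = (56.96−59)/2.6536 = -0.7688
p-value (two-sided) = 0.44203
At α=0.1: p ≥ α → fail to reject H₀

reject H₀: no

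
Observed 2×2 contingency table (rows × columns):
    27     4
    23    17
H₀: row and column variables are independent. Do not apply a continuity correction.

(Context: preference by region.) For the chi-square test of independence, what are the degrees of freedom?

df = (r−1)(c−1) = (2−1)·(2−1) = 1

degrees of freedom = 1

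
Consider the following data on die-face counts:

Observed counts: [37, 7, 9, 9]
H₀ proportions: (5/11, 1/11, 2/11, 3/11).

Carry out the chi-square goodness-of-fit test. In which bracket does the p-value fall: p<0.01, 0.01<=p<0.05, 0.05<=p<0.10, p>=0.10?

n = 62; E_i = n·p_i = [28.18, 5.64, 11.27, 16.91]
χ² = (37−28.18)²/28.18 + (7−5.64)²/5.64 + (9−11.27)²/11.27 + (9−16.91)²/16.91 = 7.2468
df = 3
p-value (upper-tail) = 0.06443
→ bracket: 0.05<=p<0.10

p-value bracket: 0.05<=p<0.10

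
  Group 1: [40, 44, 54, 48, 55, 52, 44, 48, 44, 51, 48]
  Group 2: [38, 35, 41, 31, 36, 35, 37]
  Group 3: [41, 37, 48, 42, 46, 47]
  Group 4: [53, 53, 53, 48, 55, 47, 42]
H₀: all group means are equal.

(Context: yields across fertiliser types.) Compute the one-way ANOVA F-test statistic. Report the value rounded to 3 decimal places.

Group means [48.00, 36.14, 43.50, 50.14], grand mean 44.935
SSB = Σnᵢ(x̄ᵢ−x̄)² = 846.657; SSW = ΣΣ(x−x̄ᵢ)² = 497.214
MSB = 846.657/3 = 282.2189; MSW = 497.214/27 = 18.4153
F = MSB/MSW = 15.3252
df = (3, 27)

test statistic = 15.325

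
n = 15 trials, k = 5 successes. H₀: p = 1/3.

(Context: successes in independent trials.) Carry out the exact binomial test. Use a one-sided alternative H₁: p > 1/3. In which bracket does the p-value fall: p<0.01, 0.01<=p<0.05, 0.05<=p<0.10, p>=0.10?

Exact binomial: n=15, k=5, p₀=1/3=0.3333
P(X≥5) from Σ C(n,i)·p₀^i·(1−p₀)^(n−i)
p-value (one-sided, H₁ greater) = 0.59594
→ bracket: p>=0.10

p-value bracket: p>=0.10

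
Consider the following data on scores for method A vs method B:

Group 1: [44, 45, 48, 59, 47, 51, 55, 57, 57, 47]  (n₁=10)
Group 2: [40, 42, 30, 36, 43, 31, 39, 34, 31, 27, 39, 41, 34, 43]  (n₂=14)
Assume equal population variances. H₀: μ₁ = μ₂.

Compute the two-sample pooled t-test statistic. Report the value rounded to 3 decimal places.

x̄₁=51.000, s₁=5.558, n₁=10
x̄₂=36.429, s₂=5.302, n₂=14
s_p² = [9·5.558² + 13·5.302²]/22 = 29.2468
SE = √(s_p²·(1/10+1/14)) = 2.2391
t = (51.000−36.429)/2.2391 = 6.5076
df = 22

test statistic = 6.508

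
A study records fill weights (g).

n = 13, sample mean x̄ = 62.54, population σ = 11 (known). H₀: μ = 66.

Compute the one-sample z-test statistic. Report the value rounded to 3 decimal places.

test statistic = -1.134

SE = σ/√n = 11/√13 = 3.0509
z = (x̄−μ₀)/SE = (62.54−66)/3.0509 = -1.1341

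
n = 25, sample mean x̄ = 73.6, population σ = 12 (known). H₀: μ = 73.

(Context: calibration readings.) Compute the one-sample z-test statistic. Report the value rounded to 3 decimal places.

test statistic = 0.250

SE = σ/√n = 12/√25 = 2.4000
z = (x̄−μ₀)/SE = (73.6−73)/2.4000 = 0.2500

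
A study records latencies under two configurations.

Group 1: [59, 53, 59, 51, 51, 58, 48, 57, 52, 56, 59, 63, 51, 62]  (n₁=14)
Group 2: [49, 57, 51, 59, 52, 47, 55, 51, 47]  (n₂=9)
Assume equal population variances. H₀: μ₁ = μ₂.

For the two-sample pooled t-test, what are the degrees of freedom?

degrees of freedom = 21

df = n₁ + n₂ − 2 = 14 + 9 − 2 = 21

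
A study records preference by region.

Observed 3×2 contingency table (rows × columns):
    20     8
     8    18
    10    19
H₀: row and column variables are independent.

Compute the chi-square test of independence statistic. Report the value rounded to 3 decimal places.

Row totals [28, 26, 29], col totals [38, 45], n=83
χ² = (20−12.82)²/12.82 + (8−15.18)²/15.18 + (8−11.90)²/11.90 + (18−14.10)²/14.10 + (10−13.28)²/13.28 + (19−15.72)²/15.72 = 11.2719
df = 2

test statistic = 11.272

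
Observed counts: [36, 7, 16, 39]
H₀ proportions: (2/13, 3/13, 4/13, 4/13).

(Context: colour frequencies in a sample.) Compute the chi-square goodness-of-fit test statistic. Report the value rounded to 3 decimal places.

n = 98; E_i = n·p_i = [15.08, 22.62, 30.15, 30.15]
χ² = (36−15.08)²/15.08 + (7−22.62)²/22.62 + (16−30.15)²/30.15 + (39−30.15)²/30.15 = 49.0570
df = 3

test statistic = 49.057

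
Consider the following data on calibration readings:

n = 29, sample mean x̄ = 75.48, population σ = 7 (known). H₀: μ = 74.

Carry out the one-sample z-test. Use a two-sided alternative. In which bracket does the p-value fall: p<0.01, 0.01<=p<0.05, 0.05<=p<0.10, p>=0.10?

p-value bracket: p>=0.10

SE = σ/√n = 7/√29 = 1.2999
z = (x̄−μ₀)/SE = (75.48−74)/1.2999 = 1.1386
p-value (two-sided) = 0.25488
→ bracket: p>=0.10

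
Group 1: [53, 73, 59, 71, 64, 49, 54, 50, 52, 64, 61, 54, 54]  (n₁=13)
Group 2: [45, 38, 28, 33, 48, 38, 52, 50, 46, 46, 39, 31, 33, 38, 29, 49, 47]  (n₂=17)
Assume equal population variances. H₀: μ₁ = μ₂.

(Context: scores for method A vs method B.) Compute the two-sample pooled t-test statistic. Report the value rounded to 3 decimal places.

test statistic = 6.145

x̄₁=58.308, s₁=7.793, n₁=13
x̄₂=40.588, s₂=7.851, n₂=17
s_p² = [12·7.793² + 16·7.851²]/28 = 61.2460
SE = √(s_p²·(1/13+1/17)) = 2.8834
t = (58.308−40.588)/2.8834 = 6.1454
df = 28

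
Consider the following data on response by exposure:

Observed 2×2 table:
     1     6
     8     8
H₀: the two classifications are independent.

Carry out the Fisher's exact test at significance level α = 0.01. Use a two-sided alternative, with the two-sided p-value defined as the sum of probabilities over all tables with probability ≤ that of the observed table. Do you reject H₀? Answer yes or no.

Margins: r₁=7, r₂=16, c₁=9, c₂=14, n=23
p_obs = C(7,1)·C(16,8)/C(23,9); sum pmf over tables with pmf ≤ p_obs
p-value (two-sided) = 0.17596
At α=0.01: p ≥ α → fail to reject H₀

reject H₀: no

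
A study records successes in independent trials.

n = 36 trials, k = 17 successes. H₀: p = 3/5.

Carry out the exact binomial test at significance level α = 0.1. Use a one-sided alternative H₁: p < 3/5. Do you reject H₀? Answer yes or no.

reject H₀: yes

Exact binomial: n=36, k=17, p₀=3/5=0.6000
P(X≤17) from Σ C(n,i)·p₀^i·(1−p₀)^(n−i)
p-value (one-sided, H₁ less) = 0.08264
At α=0.1: p < α → reject H₀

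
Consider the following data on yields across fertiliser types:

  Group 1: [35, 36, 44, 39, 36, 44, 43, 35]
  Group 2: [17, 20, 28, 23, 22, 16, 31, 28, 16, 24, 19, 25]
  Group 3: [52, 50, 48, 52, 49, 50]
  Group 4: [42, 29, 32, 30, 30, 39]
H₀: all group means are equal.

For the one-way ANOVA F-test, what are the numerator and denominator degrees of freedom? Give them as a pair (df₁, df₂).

degrees of freedom = [3, 28]

k = 4 groups, N = 32 total
df = (k−1, N−k) = (4−1, 32−4) = (3, 28)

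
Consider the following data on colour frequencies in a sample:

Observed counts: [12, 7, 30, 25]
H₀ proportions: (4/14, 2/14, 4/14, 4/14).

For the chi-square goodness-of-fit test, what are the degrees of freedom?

degrees of freedom = 3

df = k − 1 = 4 − 1 = 3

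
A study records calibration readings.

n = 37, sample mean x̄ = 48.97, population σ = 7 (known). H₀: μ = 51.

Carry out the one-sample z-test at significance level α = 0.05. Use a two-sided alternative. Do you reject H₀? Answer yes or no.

SE = σ/√n = 7/√37 = 1.1508
z = (x̄−μ₀)/SE = (48.97−51)/1.1508 = -1.7640
p-value (two-sided) = 0.07773
At α=0.05: p ≥ α → fail to reject H₀

reject H₀: no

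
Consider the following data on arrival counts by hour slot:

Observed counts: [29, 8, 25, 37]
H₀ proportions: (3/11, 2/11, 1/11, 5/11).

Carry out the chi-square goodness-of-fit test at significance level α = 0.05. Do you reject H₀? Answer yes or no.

reject H₀: yes

n = 99; E_i = n·p_i = [27.00, 18.00, 9.00, 45.00]
χ² = (29−27.00)²/27.00 + (8−18.00)²/18.00 + (25−9.00)²/9.00 + (37−45.00)²/45.00 = 35.5704
df = 3
p-value (upper-tail) = 0.00000
At α=0.05: p < α → reject H₀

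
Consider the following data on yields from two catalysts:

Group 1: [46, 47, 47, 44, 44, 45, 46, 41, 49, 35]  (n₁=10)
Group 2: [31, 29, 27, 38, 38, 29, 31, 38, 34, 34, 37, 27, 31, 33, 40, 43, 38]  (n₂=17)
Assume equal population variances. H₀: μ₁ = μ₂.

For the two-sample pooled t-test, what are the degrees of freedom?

df = n₁ + n₂ − 2 = 10 + 17 − 2 = 25

degrees of freedom = 25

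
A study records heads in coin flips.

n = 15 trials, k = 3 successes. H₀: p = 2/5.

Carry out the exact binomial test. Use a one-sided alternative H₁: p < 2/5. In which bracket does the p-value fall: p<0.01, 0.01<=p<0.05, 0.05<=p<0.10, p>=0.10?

Exact binomial: n=15, k=3, p₀=2/5=0.4000
P(X≤3) from Σ C(n,i)·p₀^i·(1−p₀)^(n−i)
p-value (one-sided, H₁ less) = 0.09050
→ bracket: 0.05<=p<0.10

p-value bracket: 0.05<=p<0.10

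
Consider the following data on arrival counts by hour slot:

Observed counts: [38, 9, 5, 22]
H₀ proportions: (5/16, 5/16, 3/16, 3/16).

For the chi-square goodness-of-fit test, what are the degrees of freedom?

df = k − 1 = 4 − 1 = 3

degrees of freedom = 3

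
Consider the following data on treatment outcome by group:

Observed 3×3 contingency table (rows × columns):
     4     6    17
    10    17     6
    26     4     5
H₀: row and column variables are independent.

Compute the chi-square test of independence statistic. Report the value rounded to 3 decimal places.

Row totals [27, 33, 35], col totals [40, 27, 28], n=95
χ² = (4−11.37)²/11.37 + (6−7.67)²/7.67 + (17−7.96)²/7.96 + (10−13.89)²/13.89 + (17−9.38)²/9.38 + (6−9.73)²/9.73 + (26−14.74)²/14.74 + (4−9.95)²/9.95 + (5−10.32)²/10.32 = 39.0302
df = 4

test statistic = 39.030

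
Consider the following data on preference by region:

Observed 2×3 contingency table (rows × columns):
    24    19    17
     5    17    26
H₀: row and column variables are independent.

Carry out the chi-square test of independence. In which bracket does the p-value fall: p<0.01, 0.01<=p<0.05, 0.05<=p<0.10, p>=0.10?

p-value bracket: p<0.01

Row totals [60, 48], col totals [29, 36, 43], n=108
χ² = (24−16.11)²/16.11 + (19−20.00)²/20.00 + (17−23.89)²/23.89 + (5−12.89)²/12.89 + (17−16.00)²/16.00 + (26−19.11)²/19.11 = 13.2736
df = 2
p-value (upper-tail) = 0.00131
→ bracket: p<0.01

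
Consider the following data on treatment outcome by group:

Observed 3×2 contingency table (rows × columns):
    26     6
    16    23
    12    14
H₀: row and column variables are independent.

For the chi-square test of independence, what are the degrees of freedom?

df = (r−1)(c−1) = (3−1)·(2−1) = 2

degrees of freedom = 2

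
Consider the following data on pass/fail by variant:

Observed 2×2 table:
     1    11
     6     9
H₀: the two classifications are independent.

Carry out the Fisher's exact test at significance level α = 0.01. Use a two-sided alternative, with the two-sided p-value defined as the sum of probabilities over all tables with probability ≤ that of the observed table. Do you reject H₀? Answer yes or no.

reject H₀: no

Margins: r₁=12, r₂=15, c₁=7, c₂=20, n=27
p_obs = C(12,1)·C(15,6)/C(27,7); sum pmf over tables with pmf ≤ p_obs
p-value (two-sided) = 0.09138
At α=0.01: p ≥ α → fail to reject H₀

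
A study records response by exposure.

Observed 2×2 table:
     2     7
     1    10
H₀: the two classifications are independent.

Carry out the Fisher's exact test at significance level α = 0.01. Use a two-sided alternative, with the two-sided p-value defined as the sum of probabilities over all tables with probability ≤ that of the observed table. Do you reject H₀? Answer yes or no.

Margins: r₁=9, r₂=11, c₁=3, c₂=17, n=20
p_obs = C(9,2)·C(11,1)/C(20,3); sum pmf over tables with pmf ≤ p_obs
p-value (two-sided) = 0.56579
At α=0.01: p ≥ α → fail to reject H₀

reject H₀: no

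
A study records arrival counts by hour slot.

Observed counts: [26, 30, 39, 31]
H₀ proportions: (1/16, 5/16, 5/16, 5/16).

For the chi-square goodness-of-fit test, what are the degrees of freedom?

degrees of freedom = 3

df = k − 1 = 4 − 1 = 3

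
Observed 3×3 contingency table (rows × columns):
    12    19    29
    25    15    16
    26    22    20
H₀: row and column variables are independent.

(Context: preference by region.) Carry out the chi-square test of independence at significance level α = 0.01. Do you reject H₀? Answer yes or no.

reject H₀: no

Row totals [60, 56, 68], col totals [63, 56, 65], n=184
χ² = (12−20.54)²/20.54 + (19−18.26)²/18.26 + (29−21.20)²/21.20 + (25−19.17)²/19.17 + (15−17.04)²/17.04 + (16−19.78)²/19.78 + (26−23.28)²/23.28 + (22−20.70)²/20.70 + (20−24.02)²/24.02 = 10.2678
df = 4
p-value (upper-tail) = 0.03615
At α=0.01: p ≥ α → fail to reject H₀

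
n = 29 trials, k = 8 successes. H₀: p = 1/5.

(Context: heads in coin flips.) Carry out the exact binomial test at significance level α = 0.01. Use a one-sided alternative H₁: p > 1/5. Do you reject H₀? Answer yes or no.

Exact binomial: n=29, k=8, p₀=1/5=0.2000
P(X≥8) from Σ C(n,i)·p₀^i·(1−p₀)^(n−i)
p-value (one-sided, H₁ greater) = 0.20973
At α=0.01: p ≥ α → fail to reject H₀

reject H₀: no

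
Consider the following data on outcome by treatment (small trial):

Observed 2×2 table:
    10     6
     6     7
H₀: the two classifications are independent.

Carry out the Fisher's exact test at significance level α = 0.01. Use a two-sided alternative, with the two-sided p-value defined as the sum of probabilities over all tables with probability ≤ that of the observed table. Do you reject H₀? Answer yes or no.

Margins: r₁=16, r₂=13, c₁=16, c₂=13, n=29
p_obs = C(16,10)·C(13,6)/C(29,16); sum pmf over tables with pmf ≤ p_obs
p-value (two-sided) = 0.46666
At α=0.01: p ≥ α → fail to reject H₀

reject H₀: no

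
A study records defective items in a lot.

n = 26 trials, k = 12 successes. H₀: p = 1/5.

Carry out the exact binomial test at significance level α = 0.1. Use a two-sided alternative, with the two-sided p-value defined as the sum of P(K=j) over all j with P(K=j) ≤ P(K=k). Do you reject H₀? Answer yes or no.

reject H₀: yes

Exact binomial: n=26, k=12, p₀=1/5=0.2000
P(X=j) = C(n,j)·p₀^j·(1−p₀)^(n−j); p = Σ P(X=j) over j with P(X=j) ≤ P(X=12)
p-value (two-sided) = 0.00234
At α=0.1: p < α → reject H₀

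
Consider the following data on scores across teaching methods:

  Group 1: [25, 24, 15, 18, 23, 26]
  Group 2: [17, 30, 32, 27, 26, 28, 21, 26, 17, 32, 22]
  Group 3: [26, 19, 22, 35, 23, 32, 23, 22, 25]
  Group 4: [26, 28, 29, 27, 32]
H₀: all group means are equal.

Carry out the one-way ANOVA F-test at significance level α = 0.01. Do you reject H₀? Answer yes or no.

Group means [21.83, 25.27, 25.22, 28.40], grand mean 25.097
SSB = Σnᵢ(x̄ᵢ−x̄)² = 118.939; SSW = ΣΣ(x−x̄ᵢ)² = 617.771
MSB = 118.939/3 = 39.6463; MSW = 617.771/27 = 22.8804
F = MSB/MSW = 1.7328
df = (3, 27)
p-value (upper-tail) = 0.18394
At α=0.01: p ≥ α → fail to reject H₀

reject H₀: no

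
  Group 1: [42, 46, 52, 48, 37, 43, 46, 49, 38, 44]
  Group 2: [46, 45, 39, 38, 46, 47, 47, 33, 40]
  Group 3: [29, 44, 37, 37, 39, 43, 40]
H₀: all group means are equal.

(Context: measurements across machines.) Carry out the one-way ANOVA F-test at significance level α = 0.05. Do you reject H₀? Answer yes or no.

Group means [44.50, 42.33, 38.43], grand mean 42.115
SSB = Σnᵢ(x̄ᵢ−x̄)² = 152.440; SSW = ΣΣ(x−x̄ᵢ)² = 548.214
MSB = 152.440/2 = 76.2198; MSW = 548.214/23 = 23.8354
F = MSB/MSW = 3.1978
df = (2, 23)
p-value (upper-tail) = 0.05952
At α=0.05: p ≥ α → fail to reject H₀

reject H₀: no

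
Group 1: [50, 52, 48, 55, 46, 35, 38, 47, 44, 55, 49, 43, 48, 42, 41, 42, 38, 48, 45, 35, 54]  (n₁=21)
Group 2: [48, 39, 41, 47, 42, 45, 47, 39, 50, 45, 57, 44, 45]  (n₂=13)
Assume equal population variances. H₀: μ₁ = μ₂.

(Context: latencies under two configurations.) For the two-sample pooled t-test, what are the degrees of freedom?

df = n₁ + n₂ − 2 = 21 + 13 − 2 = 32

degrees of freedom = 32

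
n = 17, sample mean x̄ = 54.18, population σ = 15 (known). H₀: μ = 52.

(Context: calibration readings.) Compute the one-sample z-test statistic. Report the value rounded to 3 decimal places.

test statistic = 0.599

SE = σ/√n = 15/√17 = 3.6380
z = (x̄−μ₀)/SE = (54.18−52)/3.6380 = 0.5992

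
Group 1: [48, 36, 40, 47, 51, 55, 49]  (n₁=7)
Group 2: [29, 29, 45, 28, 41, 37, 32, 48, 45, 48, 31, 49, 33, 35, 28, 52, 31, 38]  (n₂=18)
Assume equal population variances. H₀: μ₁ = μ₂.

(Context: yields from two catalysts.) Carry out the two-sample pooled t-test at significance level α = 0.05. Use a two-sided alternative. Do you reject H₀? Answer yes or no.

reject H₀: yes

x̄₁=46.571, s₁=6.503, n₁=7
x̄₂=37.722, s₂=8.238, n₂=18
s_p² = [6·6.503² + 17·8.238²]/23 = 61.1881
SE = √(s_p²·(1/7+1/18)) = 3.4843
t = (46.571−37.722)/3.4843 = 2.5397
df = 23
p-value (two-sided) = 0.01831
At α=0.05: p < α → reject H₀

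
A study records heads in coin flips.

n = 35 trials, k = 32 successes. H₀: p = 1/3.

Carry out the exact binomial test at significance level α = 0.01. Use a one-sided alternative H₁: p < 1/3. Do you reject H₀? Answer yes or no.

reject H₀: no

Exact binomial: n=35, k=32, p₀=1/3=0.3333
P(X≤32) from Σ C(n,i)·p₀^i·(1−p₀)^(n−i)
p-value (one-sided, H₁ less) = 1.00000
At α=0.01: p ≥ α → fail to reject H₀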